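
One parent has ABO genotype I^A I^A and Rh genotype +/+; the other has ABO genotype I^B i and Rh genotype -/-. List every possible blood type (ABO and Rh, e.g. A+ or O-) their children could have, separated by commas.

Gametes from I^A I^A × I^B i give offspring ABO genotypes I^A I^B, I^A i, i.e. phenotypes A, AB.
Rh cross +/+ × -/- → phenotypes Rh+.
Combining independently: A+, AB+.

A+, AB+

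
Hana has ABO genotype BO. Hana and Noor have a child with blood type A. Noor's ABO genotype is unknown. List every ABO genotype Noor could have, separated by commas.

AA, AB, AO

For each candidate genotype of Noor, check whether crossing it with BO can produce every observed child phenotype.
  AA → possible child types {A, AB} ✓
  AB → possible child types {A, B, AB} ✓
  AO → possible child types {O, A, B, AB} ✓
  BB → possible child types {B} ✗
  BO → possible child types {O, B} ✗
  OO → possible child types {O, B} ✗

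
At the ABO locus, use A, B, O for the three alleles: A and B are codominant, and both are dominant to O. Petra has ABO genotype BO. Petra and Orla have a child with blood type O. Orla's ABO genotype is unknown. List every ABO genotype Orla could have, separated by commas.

For each candidate genotype of Orla, check whether crossing it with BO can produce every observed child phenotype.
  AA → possible child types {A, AB} ✗
  AB → possible child types {A, B, AB} ✗
  AO → possible child types {O, A, B, AB} ✓
  BB → possible child types {B} ✗
  BO → possible child types {O, B} ✓
  OO → possible child types {O, B} ✓

AO, BO, OO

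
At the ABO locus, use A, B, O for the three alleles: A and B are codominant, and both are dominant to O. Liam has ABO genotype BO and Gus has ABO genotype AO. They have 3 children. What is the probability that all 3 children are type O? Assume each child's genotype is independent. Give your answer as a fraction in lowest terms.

ABO cross BO × AO → 1/4 O, 1/4 A, 1/4 B, 1/4 AB.
So P(type O) = 1/4 per child.
All 3 independent: (1/4)^3 = 1/64.

1/64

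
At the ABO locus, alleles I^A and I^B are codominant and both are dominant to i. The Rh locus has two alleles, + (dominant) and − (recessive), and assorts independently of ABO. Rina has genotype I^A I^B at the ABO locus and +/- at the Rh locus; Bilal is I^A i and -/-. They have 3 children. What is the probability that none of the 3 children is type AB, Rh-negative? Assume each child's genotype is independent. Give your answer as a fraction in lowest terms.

ABO cross I^A I^B × I^A i → 1/2 A, 1/4 B, 1/4 AB.
Rh cross +/- × -/- → 1/2 Rh+, 1/2 Rh-; so P(type AB, Rh-negative) = 1/4 × 1/2 = 1/8 per child.
P(not type AB, Rh-negative) = 7/8 for one child; (7/8)^3 = 343/512.

343/512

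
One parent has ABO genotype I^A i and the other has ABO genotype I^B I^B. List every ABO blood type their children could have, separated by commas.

B, AB

Gametes from I^A i × I^B I^B give offspring ABO genotypes I^A I^B, I^B i, i.e. phenotypes B, AB.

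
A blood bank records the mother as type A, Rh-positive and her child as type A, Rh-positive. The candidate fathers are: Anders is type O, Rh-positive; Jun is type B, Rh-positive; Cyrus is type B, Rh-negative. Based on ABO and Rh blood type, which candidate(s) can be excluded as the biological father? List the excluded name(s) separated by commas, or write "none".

none

A candidate is excluded only if no genotype consistent with his phenotype could produce a type A, Rh-positive child with a type A, Rh-positive mother.
Every candidate has at least one consistent genotype combination, so none can be excluded.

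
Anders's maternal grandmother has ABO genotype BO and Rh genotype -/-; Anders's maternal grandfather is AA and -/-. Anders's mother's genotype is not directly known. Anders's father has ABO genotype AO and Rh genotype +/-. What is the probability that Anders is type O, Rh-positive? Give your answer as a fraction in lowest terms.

Anders's mother's ABO genotype from BO × AA: 1/2 AB, 1/2 AO.
Crossing each possibility with the father AO and summing P(type O): 1/2·0 + 1/2·1/4 = 1/8.
Similarly for Rh via the mother's Rh distribution: P(Rh+) = 1/2.
Independent loci: 1/8 × 1/2 = 1/16.

1/16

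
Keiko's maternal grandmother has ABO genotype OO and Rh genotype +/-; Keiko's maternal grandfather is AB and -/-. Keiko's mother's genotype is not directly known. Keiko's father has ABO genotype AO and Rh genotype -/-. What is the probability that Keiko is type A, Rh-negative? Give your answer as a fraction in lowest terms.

3/8

Keiko's mother's ABO genotype from OO × AB: 1/2 AO, 1/2 BO.
Crossing each possibility with the father AO and summing P(type A): 1/2·3/4 + 1/2·1/4 = 1/2.
Similarly for Rh via the mother's Rh distribution: P(Rh-) = 3/4.
Independent loci: 1/2 × 3/4 = 3/8.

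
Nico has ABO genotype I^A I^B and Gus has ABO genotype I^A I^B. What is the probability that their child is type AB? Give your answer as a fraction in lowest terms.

ABO cross I^A I^B × I^A I^B → offspring phenotypes: 1/4 A, 1/4 B, 1/2 AB.
So P(type AB) = 1/2.

1/2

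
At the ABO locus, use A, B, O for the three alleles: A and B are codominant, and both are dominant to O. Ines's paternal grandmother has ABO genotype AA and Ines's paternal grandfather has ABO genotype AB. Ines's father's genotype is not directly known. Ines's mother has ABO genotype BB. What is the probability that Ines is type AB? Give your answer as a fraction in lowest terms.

3/4

Ines's father's ABO genotype from AA × AB: 1/2 AA, 1/2 AB.
Crossing each possibility with the mother BB and summing P(type AB): 1/2·1 + 1/2·1/2 = 3/4.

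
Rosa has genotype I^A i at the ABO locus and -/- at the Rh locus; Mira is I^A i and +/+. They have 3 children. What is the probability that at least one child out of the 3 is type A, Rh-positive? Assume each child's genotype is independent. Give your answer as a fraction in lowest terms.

ABO cross I^A i × I^A i → 1/4 O, 3/4 A.
Rh cross -/- × +/+ → 1 Rh+; so P(type A, Rh-positive) = 3/4 × 1 = 3/4 per child.
P(none) = (1/4)^3 = 1/64; P(at least one) = 1 − 1/64 = 63/64.

63/64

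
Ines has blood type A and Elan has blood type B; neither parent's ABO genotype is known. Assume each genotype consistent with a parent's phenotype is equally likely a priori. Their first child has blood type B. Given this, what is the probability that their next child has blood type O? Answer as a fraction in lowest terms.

Possible genotypes: Ines ∈ {I^A I^A, I^A i}; Elan ∈ {I^B I^B, I^B i}.
Weight each parental genotype pair by prior × P(type-B child):
  I^A i × I^B I^B: posterior weight 2/3; P(next child type O) = 0.
  I^A i × I^B i: posterior weight 1/3; P(next child type O) = 1/4.
Weighted sum = 1/12.

1/12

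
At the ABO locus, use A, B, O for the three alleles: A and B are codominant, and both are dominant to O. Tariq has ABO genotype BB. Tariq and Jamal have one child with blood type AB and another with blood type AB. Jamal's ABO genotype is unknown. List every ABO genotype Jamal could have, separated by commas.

AA, AB, AO

For each candidate genotype of Jamal, check whether crossing it with BB can produce every observed child phenotype.
  AA → possible child types {AB} ✓
  AB → possible child types {B, AB} ✓
  AO → possible child types {B, AB} ✓
  BB → possible child types {B} ✗
  BO → possible child types {B} ✗
  OO → possible child types {B} ✗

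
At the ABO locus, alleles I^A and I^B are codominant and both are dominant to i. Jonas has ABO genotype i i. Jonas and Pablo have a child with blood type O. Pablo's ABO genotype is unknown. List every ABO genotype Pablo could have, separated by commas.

I^A i, I^B i, i i

For each candidate genotype of Pablo, check whether crossing it with i i can produce every observed child phenotype.
  I^A I^A → possible child types {A} ✗
  I^A I^B → possible child types {A, B} ✗
  I^A i → possible child types {O, A} ✓
  I^B I^B → possible child types {B} ✗
  I^B i → possible child types {O, B} ✓
  i i → possible child types {O} ✓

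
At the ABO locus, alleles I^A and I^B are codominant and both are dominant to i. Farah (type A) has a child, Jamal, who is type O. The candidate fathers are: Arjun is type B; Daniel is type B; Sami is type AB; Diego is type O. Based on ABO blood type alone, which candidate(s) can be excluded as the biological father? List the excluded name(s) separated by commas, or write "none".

Sami

A candidate is excluded only if no genotype consistent with his phenotype could produce a type O child with a type A mother.
Sami (type AB): no genotype consistent with that phenotype can produce a type-O child with a type-A mother.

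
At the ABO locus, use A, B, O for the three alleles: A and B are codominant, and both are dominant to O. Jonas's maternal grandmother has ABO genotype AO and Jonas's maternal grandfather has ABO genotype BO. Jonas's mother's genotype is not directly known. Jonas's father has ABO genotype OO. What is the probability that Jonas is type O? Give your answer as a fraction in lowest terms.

Jonas's mother's ABO genotype from AO × BO: 1/4 AB, 1/4 AO, 1/4 BO, 1/4 OO.
Crossing each possibility with the father OO and summing P(type O): 1/4·0 + 1/4·1/2 + 1/4·1/2 + 1/4·1 = 1/2.

1/2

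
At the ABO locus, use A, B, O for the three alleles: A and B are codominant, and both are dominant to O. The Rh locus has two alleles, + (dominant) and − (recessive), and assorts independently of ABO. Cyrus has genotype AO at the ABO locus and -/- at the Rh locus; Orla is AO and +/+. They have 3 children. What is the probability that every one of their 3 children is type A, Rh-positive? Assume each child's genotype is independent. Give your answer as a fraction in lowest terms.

ABO cross AO × AO → 1/4 O, 3/4 A.
Rh cross -/- × +/+ → 1 Rh+; so P(type A, Rh-positive) = 3/4 × 1 = 3/4 per child.
All 3 independent: (3/4)^3 = 27/64.

27/64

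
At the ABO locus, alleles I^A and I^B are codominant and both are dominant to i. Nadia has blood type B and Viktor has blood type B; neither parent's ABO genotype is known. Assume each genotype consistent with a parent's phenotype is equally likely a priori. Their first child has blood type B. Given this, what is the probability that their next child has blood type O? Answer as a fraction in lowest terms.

Possible genotypes: Nadia ∈ {I^B I^B, I^B i}; Viktor ∈ {I^B I^B, I^B i}.
Weight each parental genotype pair by prior × P(type-B child):
  I^B I^B × I^B I^B: posterior weight 4/15; P(next child type O) = 0.
  I^B I^B × I^B i: posterior weight 4/15; P(next child type O) = 0.
  I^B i × I^B I^B: posterior weight 4/15; P(next child type O) = 0.
  I^B i × I^B i: posterior weight 1/5; P(next child type O) = 1/4.
Weighted sum = 1/20.

1/20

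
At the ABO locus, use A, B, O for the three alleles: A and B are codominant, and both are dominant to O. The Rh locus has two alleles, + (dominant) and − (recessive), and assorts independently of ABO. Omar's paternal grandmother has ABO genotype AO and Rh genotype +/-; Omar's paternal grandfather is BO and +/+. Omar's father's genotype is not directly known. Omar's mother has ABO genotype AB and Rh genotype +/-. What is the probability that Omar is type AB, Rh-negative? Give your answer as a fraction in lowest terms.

1/32

Omar's father's ABO genotype from AO × BO: 1/4 AB, 1/4 AO, 1/4 BO, 1/4 OO.
Crossing each possibility with the mother AB and summing P(type AB): 1/4·1/2 + 1/4·1/4 + 1/4·1/4 + 1/4·0 = 1/4.
Similarly for Rh via the father's Rh distribution: P(Rh-) = 1/8.
Independent loci: 1/4 × 1/8 = 1/32.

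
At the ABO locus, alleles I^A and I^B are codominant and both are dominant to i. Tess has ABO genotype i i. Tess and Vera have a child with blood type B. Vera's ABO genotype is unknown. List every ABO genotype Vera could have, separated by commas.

I^A I^B, I^B I^B, I^B i

For each candidate genotype of Vera, check whether crossing it with i i can produce every observed child phenotype.
  I^A I^A → possible child types {A} ✗
  I^A I^B → possible child types {A, B} ✓
  I^A i → possible child types {O, A} ✗
  I^B I^B → possible child types {B} ✓
  I^B i → possible child types {O, B} ✓
  i i → possible child types {O} ✗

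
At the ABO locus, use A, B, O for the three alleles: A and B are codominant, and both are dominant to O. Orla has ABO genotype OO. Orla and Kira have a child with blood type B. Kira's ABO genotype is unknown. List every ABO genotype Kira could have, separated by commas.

AB, BB, BO

For each candidate genotype of Kira, check whether crossing it with OO can produce every observed child phenotype.
  AA → possible child types {A} ✗
  AB → possible child types {A, B} ✓
  AO → possible child types {O, A} ✗
  BB → possible child types {B} ✓
  BO → possible child types {O, B} ✓
  OO → possible child types {O} ✗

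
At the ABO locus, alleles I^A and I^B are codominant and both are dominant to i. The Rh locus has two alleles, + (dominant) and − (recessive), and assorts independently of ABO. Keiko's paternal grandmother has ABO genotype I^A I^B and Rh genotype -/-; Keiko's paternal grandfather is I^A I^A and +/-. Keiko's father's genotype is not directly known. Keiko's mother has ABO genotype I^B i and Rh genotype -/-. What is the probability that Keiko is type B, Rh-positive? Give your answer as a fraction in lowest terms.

1/16

Keiko's father's ABO genotype from I^A I^B × I^A I^A: 1/2 I^A I^A, 1/2 I^A I^B.
Crossing each possibility with the mother I^B i and summing P(type B): 1/2·0 + 1/2·1/2 = 1/4.
Similarly for Rh via the father's Rh distribution: P(Rh+) = 1/4.
Independent loci: 1/4 × 1/4 = 1/16.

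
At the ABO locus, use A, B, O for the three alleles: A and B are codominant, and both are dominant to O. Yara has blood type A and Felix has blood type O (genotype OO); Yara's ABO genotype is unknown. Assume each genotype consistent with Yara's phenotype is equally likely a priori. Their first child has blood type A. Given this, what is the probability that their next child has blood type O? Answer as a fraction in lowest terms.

1/6

Possible genotypes: Yara ∈ {AA, AO}; Felix ∈ {OO}.
Weight each parental genotype pair by prior × P(type-A child):
  AA × OO: posterior weight 2/3; P(next child type O) = 0.
  AO × OO: posterior weight 1/3; P(next child type O) = 1/2.
Weighted sum = 1/6.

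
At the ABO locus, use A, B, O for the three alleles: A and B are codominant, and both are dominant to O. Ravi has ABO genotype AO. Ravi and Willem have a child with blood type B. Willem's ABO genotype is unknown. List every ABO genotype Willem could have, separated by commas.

AB, BB, BO

For each candidate genotype of Willem, check whether crossing it with AO can produce every observed child phenotype.
  AA → possible child types {A} ✗
  AB → possible child types {A, B, AB} ✓
  AO → possible child types {O, A} ✗
  BB → possible child types {B, AB} ✓
  BO → possible child types {O, A, B, AB} ✓
  OO → possible child types {O, A} ✗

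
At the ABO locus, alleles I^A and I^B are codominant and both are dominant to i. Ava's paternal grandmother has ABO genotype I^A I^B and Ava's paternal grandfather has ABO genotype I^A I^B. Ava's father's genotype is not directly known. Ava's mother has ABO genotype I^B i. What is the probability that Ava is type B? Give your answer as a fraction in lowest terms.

Ava's father's ABO genotype from I^A I^B × I^A I^B: 1/4 I^A I^A, 1/2 I^A I^B, 1/4 I^B I^B.
Crossing each possibility with the mother I^B i and summing P(type B): 1/4·0 + 1/2·1/2 + 1/4·1 = 1/2.

1/2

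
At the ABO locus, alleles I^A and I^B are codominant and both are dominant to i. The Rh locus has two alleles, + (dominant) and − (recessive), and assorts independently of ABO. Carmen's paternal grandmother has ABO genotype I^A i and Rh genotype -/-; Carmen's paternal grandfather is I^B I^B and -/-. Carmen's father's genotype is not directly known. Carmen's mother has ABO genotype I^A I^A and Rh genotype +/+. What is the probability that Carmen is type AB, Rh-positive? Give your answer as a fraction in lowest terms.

1/2

Carmen's father's ABO genotype from I^A i × I^B I^B: 1/2 I^A I^B, 1/2 I^B i.
Crossing each possibility with the mother I^A I^A and summing P(type AB): 1/2·1/2 + 1/2·1/2 = 1/2.
Similarly for Rh via the father's Rh distribution: P(Rh+) = 1.
Independent loci: 1/2 × 1 = 1/2.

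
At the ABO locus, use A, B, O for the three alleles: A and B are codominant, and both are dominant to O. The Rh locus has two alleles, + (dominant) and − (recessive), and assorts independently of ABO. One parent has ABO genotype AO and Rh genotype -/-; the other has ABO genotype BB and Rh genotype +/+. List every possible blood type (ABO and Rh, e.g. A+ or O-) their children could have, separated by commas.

Gametes from AO × BB give offspring ABO genotypes AB, BO, i.e. phenotypes B, AB.
Rh cross -/- × +/+ → phenotypes Rh+.
Combining independently: B+, AB+.

B+, AB+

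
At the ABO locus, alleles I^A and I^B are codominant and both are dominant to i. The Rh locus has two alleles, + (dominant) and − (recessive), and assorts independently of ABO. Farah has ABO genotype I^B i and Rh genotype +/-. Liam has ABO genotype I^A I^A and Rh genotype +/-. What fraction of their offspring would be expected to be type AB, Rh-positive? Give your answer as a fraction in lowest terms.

ABO cross I^B i × I^A I^A → offspring phenotypes: 1/2 A, 1/2 AB.
Rh cross +/- × +/- → 3/4 Rh+, 1/4 Rh-.
Independent loci: P(type AB, Rh-positive) = 1/2 × 3/4 = 3/8.

3/8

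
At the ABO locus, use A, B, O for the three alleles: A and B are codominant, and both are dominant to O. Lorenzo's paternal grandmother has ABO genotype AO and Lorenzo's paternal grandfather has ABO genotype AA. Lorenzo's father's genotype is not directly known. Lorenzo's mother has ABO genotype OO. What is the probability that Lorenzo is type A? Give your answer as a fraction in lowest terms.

Lorenzo's father's ABO genotype from AO × AA: 1/2 AA, 1/2 AO.
Crossing each possibility with the mother OO and summing P(type A): 1/2·1 + 1/2·1/2 = 3/4.

3/4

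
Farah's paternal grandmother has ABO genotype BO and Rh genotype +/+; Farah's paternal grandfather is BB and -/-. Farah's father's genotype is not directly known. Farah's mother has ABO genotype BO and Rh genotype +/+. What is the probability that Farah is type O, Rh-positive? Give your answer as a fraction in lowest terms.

Farah's father's ABO genotype from BO × BB: 1/2 BB, 1/2 BO.
Crossing each possibility with the mother BO and summing P(type O): 1/2·0 + 1/2·1/4 = 1/8.
Similarly for Rh via the father's Rh distribution: P(Rh+) = 1.
Independent loci: 1/8 × 1 = 1/8.

1/8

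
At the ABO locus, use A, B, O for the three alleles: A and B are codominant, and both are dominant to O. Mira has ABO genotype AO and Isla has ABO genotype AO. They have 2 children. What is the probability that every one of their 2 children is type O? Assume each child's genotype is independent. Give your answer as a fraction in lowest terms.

1/16

ABO cross AO × AO → 1/4 O, 3/4 A.
So P(type O) = 1/4 per child.
All 2 independent: (1/4)^2 = 1/16.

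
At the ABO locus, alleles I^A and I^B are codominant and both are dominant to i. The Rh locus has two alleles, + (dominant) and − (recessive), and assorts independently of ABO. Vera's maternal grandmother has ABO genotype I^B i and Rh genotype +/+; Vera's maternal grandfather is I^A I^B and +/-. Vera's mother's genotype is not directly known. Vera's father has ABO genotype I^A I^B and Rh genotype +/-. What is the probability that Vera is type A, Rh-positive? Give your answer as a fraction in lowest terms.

7/32

Vera's mother's ABO genotype from I^B i × I^A I^B: 1/4 I^A I^B, 1/4 I^A i, 1/4 I^B I^B, 1/4 I^B i.
Crossing each possibility with the father I^A I^B and summing P(type A): 1/4·1/4 + 1/4·1/2 + 1/4·0 + 1/4·1/4 = 1/4.
Similarly for Rh via the mother's Rh distribution: P(Rh+) = 7/8.
Independent loci: 1/4 × 7/8 = 7/32.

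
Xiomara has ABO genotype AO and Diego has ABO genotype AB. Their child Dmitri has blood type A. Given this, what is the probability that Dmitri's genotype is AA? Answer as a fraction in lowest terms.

1/2

Cross AO × AB → 1/4 AA, 1/4 AB, 1/4 AO, 1/4 BO.
Type-A genotypes among offspring: AA (1/4), AO (1/4); total 1/2.
P(AA | type A) = (1/4) / (1/2) = 1/2.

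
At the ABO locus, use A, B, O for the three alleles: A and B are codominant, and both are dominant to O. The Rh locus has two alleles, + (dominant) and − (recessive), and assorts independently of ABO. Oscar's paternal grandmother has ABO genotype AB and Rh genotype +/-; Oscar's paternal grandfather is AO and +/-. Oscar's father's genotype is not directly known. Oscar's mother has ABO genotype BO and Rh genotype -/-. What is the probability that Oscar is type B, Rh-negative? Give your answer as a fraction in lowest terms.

3/16

Oscar's father's ABO genotype from AB × AO: 1/4 AA, 1/4 AB, 1/4 AO, 1/4 BO.
Crossing each possibility with the mother BO and summing P(type B): 1/4·0 + 1/4·1/2 + 1/4·1/4 + 1/4·3/4 = 3/8.
Similarly for Rh via the father's Rh distribution: P(Rh-) = 1/2.
Independent loci: 3/8 × 1/2 = 3/16.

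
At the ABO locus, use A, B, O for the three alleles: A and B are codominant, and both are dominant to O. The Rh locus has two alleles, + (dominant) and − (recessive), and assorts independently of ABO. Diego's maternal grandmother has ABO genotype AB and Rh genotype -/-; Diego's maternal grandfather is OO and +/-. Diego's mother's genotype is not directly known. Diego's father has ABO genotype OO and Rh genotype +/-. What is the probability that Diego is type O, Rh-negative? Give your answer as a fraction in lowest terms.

Diego's mother's ABO genotype from AB × OO: 1/2 AO, 1/2 BO.
Crossing each possibility with the father OO and summing P(type O): 1/2·1/2 + 1/2·1/2 = 1/2.
Similarly for Rh via the mother's Rh distribution: P(Rh-) = 3/8.
Independent loci: 1/2 × 3/8 = 3/16.

3/16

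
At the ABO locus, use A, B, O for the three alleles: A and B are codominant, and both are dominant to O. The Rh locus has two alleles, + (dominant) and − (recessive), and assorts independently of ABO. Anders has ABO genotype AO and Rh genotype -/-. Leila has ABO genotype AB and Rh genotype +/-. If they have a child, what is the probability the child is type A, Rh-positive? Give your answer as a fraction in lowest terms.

ABO cross AO × AB → offspring phenotypes: 1/2 A, 1/4 B, 1/4 AB.
Rh cross -/- × +/- → 1/2 Rh+, 1/2 Rh-.
Independent loci: P(type A, Rh-positive) = 1/2 × 1/2 = 1/4.

1/4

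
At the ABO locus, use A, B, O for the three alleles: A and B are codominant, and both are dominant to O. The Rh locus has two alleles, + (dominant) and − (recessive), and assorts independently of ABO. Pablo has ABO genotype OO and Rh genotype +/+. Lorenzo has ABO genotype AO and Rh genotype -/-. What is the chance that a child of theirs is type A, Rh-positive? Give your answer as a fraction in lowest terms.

1/2

ABO cross OO × AO → offspring phenotypes: 1/2 O, 1/2 A.
Rh cross +/+ × -/- → 1 Rh+.
Independent loci: P(type A, Rh-positive) = 1/2 × 1 = 1/2.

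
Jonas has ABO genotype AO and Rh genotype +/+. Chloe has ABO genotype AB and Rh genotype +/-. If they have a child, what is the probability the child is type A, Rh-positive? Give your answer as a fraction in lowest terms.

1/2

ABO cross AO × AB → offspring phenotypes: 1/2 A, 1/4 B, 1/4 AB.
Rh cross +/+ × +/- → 1 Rh+.
Independent loci: P(type A, Rh-positive) = 1/2 × 1 = 1/2.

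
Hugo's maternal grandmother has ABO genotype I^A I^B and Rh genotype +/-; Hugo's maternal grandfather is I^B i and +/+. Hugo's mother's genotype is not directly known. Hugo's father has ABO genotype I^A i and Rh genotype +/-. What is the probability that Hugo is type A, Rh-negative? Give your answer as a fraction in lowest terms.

3/64

Hugo's mother's ABO genotype from I^A I^B × I^B i: 1/4 I^A I^B, 1/4 I^A i, 1/4 I^B I^B, 1/4 I^B i.
Crossing each possibility with the father I^A i and summing P(type A): 1/4·1/2 + 1/4·3/4 + 1/4·0 + 1/4·1/4 = 3/8.
Similarly for Rh via the mother's Rh distribution: P(Rh-) = 1/8.
Independent loci: 3/8 × 1/8 = 3/64.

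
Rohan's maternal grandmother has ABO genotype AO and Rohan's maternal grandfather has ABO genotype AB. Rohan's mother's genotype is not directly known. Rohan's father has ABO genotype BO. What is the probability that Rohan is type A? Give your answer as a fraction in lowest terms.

1/4

Rohan's mother's ABO genotype from AO × AB: 1/4 AA, 1/4 AB, 1/4 AO, 1/4 BO.
Crossing each possibility with the father BO and summing P(type A): 1/4·1/2 + 1/4·1/4 + 1/4·1/4 + 1/4·0 = 1/4.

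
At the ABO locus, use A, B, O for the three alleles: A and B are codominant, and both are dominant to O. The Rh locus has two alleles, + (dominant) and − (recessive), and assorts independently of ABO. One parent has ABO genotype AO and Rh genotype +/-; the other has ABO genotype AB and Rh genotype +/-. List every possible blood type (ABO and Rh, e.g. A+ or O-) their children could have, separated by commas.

A+, A-, B+, B-, AB+, AB-

Gametes from AO × AB give offspring ABO genotypes AA, AB, AO, BO, i.e. phenotypes A, B, AB.
Rh cross +/- × +/- → phenotypes Rh+, Rh-.
Combining independently: A+, A-, B+, B-, AB+, AB-.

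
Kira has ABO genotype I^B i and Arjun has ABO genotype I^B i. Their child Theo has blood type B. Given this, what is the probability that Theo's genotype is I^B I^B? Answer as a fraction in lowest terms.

Cross I^B i × I^B i → 1/4 I^B I^B, 1/2 I^B i, 1/4 i i.
Type-B genotypes among offspring: I^B I^B (1/4), I^B i (1/2); total 3/4.
P(I^B I^B | type B) = (1/4) / (3/4) = 1/3.

1/3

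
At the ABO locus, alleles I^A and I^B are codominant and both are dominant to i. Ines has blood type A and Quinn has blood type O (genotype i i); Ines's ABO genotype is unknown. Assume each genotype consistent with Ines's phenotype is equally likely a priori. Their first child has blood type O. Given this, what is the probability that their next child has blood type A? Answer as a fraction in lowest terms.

Possible genotypes: Ines ∈ {I^A I^A, I^A i}; Quinn ∈ {i i}.
Weight each parental genotype pair by prior × P(type-O child):
  I^A i × i i: posterior weight 1; P(next child type A) = 1/2.
Weighted sum = 1/2.

1/2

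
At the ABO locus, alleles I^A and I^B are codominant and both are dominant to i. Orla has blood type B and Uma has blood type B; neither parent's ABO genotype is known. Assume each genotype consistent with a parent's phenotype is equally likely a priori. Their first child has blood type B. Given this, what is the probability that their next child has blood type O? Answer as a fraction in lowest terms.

1/20

Possible genotypes: Orla ∈ {I^B I^B, I^B i}; Uma ∈ {I^B I^B, I^B i}.
Weight each parental genotype pair by prior × P(type-B child):
  I^B I^B × I^B I^B: posterior weight 4/15; P(next child type O) = 0.
  I^B I^B × I^B i: posterior weight 4/15; P(next child type O) = 0.
  I^B i × I^B I^B: posterior weight 4/15; P(next child type O) = 0.
  I^B i × I^B i: posterior weight 1/5; P(next child type O) = 1/4.
Weighted sum = 1/20.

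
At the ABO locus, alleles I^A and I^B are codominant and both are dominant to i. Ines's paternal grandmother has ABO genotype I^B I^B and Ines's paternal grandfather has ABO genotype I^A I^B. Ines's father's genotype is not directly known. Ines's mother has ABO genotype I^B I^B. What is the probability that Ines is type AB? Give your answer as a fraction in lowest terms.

Ines's father's ABO genotype from I^B I^B × I^A I^B: 1/2 I^A I^B, 1/2 I^B I^B.
Crossing each possibility with the mother I^B I^B and summing P(type AB): 1/2·1/2 + 1/2·0 = 1/4.

1/4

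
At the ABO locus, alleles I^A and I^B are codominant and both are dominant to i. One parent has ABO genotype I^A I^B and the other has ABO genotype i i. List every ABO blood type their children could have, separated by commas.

A, B

Gametes from I^A I^B × i i give offspring ABO genotypes I^A i, I^B i, i.e. phenotypes A, B.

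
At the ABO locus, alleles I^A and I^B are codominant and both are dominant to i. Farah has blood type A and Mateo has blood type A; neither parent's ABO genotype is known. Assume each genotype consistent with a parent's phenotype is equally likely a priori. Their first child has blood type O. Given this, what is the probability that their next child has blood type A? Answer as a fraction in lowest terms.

Possible genotypes: Farah ∈ {I^A I^A, I^A i}; Mateo ∈ {I^A I^A, I^A i}.
Weight each parental genotype pair by prior × P(type-O child):
  I^A i × I^A i: posterior weight 1; P(next child type A) = 3/4.
Weighted sum = 3/4.

3/4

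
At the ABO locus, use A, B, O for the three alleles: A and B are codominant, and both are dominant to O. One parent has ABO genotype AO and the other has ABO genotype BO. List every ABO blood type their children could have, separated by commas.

O, A, B, AB

Gametes from AO × BO give offspring ABO genotypes AB, AO, BO, OO, i.e. phenotypes O, A, B, AB.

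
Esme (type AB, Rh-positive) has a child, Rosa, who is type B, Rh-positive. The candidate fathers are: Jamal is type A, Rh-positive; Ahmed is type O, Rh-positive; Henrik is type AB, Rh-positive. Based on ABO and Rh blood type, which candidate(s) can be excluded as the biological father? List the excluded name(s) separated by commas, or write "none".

none

A candidate is excluded only if no genotype consistent with his phenotype could produce a type B, Rh-positive child with a type AB, Rh-positive mother.
Every candidate has at least one consistent genotype combination, so none can be excluded.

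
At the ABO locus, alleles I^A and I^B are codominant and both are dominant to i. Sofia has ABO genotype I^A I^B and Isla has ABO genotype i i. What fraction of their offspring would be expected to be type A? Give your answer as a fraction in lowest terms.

1/2

ABO cross I^A I^B × i i → offspring phenotypes: 1/2 A, 1/2 B.
So P(type A) = 1/2.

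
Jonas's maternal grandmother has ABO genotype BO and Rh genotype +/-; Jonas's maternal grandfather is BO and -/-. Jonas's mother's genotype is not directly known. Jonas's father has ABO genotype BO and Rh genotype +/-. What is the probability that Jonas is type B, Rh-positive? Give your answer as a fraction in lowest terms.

15/32

Jonas's mother's ABO genotype from BO × BO: 1/4 BB, 1/2 BO, 1/4 OO.
Crossing each possibility with the father BO and summing P(type B): 1/4·1 + 1/2·3/4 + 1/4·1/2 = 3/4.
Similarly for Rh via the mother's Rh distribution: P(Rh+) = 5/8.
Independent loci: 3/4 × 5/8 = 15/32.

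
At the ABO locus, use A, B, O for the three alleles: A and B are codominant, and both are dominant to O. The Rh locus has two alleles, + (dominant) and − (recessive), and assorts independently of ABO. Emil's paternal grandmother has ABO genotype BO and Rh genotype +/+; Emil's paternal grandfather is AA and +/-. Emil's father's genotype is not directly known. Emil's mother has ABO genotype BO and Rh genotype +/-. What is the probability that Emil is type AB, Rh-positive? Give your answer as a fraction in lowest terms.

7/32

Emil's father's ABO genotype from BO × AA: 1/2 AB, 1/2 AO.
Crossing each possibility with the mother BO and summing P(type AB): 1/2·1/4 + 1/2·1/4 = 1/4.
Similarly for Rh via the father's Rh distribution: P(Rh+) = 7/8.
Independent loci: 1/4 × 7/8 = 7/32.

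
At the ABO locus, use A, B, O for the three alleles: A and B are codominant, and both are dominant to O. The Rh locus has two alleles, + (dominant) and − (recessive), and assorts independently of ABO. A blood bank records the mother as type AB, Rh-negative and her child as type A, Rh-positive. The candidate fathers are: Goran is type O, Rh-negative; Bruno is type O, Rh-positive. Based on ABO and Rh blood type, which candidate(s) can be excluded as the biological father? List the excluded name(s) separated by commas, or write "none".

Goran

A candidate is excluded only if no genotype consistent with his phenotype could produce a type A, Rh-positive child with a type AB, Rh-negative mother.
Goran (type O, Rh-): no genotype consistent with that phenotype can produce a type-A Rh+ child with a type-AB mother.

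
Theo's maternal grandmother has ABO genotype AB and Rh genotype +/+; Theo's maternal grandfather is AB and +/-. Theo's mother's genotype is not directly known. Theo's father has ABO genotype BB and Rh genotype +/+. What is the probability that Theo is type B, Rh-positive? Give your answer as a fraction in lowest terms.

1/2

Theo's mother's ABO genotype from AB × AB: 1/4 AA, 1/2 AB, 1/4 BB.
Crossing each possibility with the father BB and summing P(type B): 1/4·0 + 1/2·1/2 + 1/4·1 = 1/2.
Similarly for Rh via the mother's Rh distribution: P(Rh+) = 1.
Independent loci: 1/2 × 1 = 1/2.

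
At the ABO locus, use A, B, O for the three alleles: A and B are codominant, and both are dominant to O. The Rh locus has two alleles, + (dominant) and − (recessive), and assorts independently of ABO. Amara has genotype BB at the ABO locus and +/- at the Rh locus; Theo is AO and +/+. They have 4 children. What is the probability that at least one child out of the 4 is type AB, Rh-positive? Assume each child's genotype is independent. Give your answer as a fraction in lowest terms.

15/16

ABO cross BB × AO → 1/2 B, 1/2 AB.
Rh cross +/- × +/+ → 1 Rh+; so P(type AB, Rh-positive) = 1/2 × 1 = 1/2 per child.
P(none) = (1/2)^4 = 1/16; P(at least one) = 1 − 1/16 = 15/16.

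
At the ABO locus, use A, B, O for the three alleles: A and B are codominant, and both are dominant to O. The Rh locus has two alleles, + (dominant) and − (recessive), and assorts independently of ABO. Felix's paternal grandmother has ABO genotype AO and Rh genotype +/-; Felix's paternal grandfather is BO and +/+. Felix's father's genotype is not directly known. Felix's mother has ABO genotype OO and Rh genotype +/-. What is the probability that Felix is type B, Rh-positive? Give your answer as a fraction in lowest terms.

Felix's father's ABO genotype from AO × BO: 1/4 AB, 1/4 AO, 1/4 BO, 1/4 OO.
Crossing each possibility with the mother OO and summing P(type B): 1/4·1/2 + 1/4·0 + 1/4·1/2 + 1/4·0 = 1/4.
Similarly for Rh via the father's Rh distribution: P(Rh+) = 7/8.
Independent loci: 1/4 × 7/8 = 7/32.

7/32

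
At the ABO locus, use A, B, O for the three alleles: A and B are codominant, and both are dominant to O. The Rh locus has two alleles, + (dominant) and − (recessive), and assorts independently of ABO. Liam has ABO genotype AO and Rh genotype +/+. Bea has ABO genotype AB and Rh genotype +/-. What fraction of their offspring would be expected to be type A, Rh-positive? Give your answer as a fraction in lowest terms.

1/2

ABO cross AO × AB → offspring phenotypes: 1/2 A, 1/4 B, 1/4 AB.
Rh cross +/+ × +/- → 1 Rh+.
Independent loci: P(type A, Rh-positive) = 1/2 × 1 = 1/2.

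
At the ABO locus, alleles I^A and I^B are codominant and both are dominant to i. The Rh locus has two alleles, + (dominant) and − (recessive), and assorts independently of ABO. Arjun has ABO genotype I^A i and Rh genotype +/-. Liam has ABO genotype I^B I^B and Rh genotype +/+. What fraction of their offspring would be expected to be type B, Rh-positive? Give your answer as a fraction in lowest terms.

1/2

ABO cross I^A i × I^B I^B → offspring phenotypes: 1/2 B, 1/2 AB.
Rh cross +/- × +/+ → 1 Rh+.
Independent loci: P(type B, Rh-positive) = 1/2 × 1 = 1/2.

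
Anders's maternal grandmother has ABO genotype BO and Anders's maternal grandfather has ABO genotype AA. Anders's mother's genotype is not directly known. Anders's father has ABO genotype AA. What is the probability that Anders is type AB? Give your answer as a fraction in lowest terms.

1/4

Anders's mother's ABO genotype from BO × AA: 1/2 AB, 1/2 AO.
Crossing each possibility with the father AA and summing P(type AB): 1/2·1/2 + 1/2·0 = 1/4.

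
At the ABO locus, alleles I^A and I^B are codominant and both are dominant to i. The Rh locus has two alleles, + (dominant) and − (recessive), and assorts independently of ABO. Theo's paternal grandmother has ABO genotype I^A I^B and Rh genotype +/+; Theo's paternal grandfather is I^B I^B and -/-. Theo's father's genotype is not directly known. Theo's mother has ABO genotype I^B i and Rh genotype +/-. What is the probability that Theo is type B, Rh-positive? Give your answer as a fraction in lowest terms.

Theo's father's ABO genotype from I^A I^B × I^B I^B: 1/2 I^A I^B, 1/2 I^B I^B.
Crossing each possibility with the mother I^B i and summing P(type B): 1/2·1/2 + 1/2·1 = 3/4.
Similarly for Rh via the father's Rh distribution: P(Rh+) = 3/4.
Independent loci: 3/4 × 3/4 = 9/16.

9/16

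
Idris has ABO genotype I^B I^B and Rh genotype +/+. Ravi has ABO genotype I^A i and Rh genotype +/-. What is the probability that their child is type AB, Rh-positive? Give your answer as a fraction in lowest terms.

ABO cross I^B I^B × I^A i → offspring phenotypes: 1/2 B, 1/2 AB.
Rh cross +/+ × +/- → 1 Rh+.
Independent loci: P(type AB, Rh-positive) = 1/2 × 1 = 1/2.

1/2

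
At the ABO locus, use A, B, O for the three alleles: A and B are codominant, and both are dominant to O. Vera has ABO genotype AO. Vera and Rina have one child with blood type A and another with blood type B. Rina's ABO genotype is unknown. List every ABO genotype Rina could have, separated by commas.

AB, BO

For each candidate genotype of Rina, check whether crossing it with AO can produce every observed child phenotype.
  AA → possible child types {A} ✗
  AB → possible child types {A, B, AB} ✓
  AO → possible child types {O, A} ✗
  BB → possible child types {B, AB} ✗
  BO → possible child types {O, A, B, AB} ✓
  OO → possible child types {O, A} ✗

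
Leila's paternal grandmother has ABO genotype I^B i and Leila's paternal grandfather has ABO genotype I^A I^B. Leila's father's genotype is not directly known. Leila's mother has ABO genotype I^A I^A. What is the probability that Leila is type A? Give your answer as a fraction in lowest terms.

1/2

Leila's father's ABO genotype from I^B i × I^A I^B: 1/4 I^A I^B, 1/4 I^A i, 1/4 I^B I^B, 1/4 I^B i.
Crossing each possibility with the mother I^A I^A and summing P(type A): 1/4·1/2 + 1/4·1 + 1/4·0 + 1/4·1/2 = 1/2.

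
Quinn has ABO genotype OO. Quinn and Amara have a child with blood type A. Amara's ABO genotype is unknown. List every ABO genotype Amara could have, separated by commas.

AA, AB, AO

For each candidate genotype of Amara, check whether crossing it with OO can produce every observed child phenotype.
  AA → possible child types {A} ✓
  AB → possible child types {A, B} ✓
  AO → possible child types {O, A} ✓
  BB → possible child types {B} ✗
  BO → possible child types {O, B} ✗
  OO → possible child types {O} ✗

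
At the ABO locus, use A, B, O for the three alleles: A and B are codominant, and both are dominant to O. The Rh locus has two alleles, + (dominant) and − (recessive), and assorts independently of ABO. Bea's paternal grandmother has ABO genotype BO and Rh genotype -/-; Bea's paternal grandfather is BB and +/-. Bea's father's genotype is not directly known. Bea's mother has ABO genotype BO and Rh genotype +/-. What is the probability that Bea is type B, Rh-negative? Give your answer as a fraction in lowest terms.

Bea's father's ABO genotype from BO × BB: 1/2 BB, 1/2 BO.
Crossing each possibility with the mother BO and summing P(type B): 1/2·1 + 1/2·3/4 = 7/8.
Similarly for Rh via the father's Rh distribution: P(Rh-) = 3/8.
Independent loci: 7/8 × 3/8 = 21/64.

21/64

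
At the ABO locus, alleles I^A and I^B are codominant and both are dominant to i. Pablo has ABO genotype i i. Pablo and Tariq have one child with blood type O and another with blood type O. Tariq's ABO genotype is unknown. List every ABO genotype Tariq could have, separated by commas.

I^A i, I^B i, i i

For each candidate genotype of Tariq, check whether crossing it with i i can produce every observed child phenotype.
  I^A I^A → possible child types {A} ✗
  I^A I^B → possible child types {A, B} ✗
  I^A i → possible child types {O, A} ✓
  I^B I^B → possible child types {B} ✗
  I^B i → possible child types {O, B} ✓
  i i → possible child types {O} ✓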